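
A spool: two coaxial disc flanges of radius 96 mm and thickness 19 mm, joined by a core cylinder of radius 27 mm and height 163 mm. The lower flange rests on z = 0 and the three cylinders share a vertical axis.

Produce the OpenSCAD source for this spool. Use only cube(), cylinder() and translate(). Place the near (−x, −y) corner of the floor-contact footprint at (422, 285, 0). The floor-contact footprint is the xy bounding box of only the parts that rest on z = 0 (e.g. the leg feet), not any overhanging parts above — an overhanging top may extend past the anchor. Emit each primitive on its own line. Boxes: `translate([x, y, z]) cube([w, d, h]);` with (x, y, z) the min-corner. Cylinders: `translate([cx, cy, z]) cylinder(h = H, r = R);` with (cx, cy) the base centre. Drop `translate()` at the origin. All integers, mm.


translate([518, 381, 0]) cylinder(h = 19, r = 96);
translate([518, 381, 19]) cylinder(h = 163, r = 27);
translate([518, 381, 182]) cylinder(h = 19, r = 96);


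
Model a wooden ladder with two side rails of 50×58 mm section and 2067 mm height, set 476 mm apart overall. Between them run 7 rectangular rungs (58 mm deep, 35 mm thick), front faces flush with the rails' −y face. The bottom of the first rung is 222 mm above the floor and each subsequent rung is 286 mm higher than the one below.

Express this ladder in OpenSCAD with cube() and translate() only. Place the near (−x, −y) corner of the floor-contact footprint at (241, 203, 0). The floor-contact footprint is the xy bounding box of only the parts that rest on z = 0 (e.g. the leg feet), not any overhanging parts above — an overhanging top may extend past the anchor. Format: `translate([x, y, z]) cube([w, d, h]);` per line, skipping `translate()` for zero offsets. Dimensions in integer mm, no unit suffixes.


translate([241, 203, 0]) cube([50, 58, 2067]);
translate([667, 203, 0]) cube([50, 58, 2067]);
translate([291, 203, 222]) cube([376, 58, 35]);
translate([291, 203, 508]) cube([376, 58, 35]);
translate([291, 203, 794]) cube([376, 58, 35]);
translate([291, 203, 1080]) cube([376, 58, 35]);
translate([291, 203, 1366]) cube([376, 58, 35]);
translate([291, 203, 1652]) cube([376, 58, 35]);
translate([291, 203, 1938]) cube([376, 58, 35]);


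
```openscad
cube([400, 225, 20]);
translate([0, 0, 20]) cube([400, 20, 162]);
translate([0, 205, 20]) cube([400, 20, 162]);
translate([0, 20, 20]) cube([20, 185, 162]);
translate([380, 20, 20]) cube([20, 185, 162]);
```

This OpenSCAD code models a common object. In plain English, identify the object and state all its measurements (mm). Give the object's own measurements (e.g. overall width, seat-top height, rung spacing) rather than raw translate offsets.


An open-topped rectangular box: outside dimensions 400×225×182 mm, with a uniform wall and base thickness of 20 mm. The base is a full 400×225 slab on the floor; four walls sit on top of the base. The front and back walls (the −y and +y sides) span the full width; the two side walls fit between them.


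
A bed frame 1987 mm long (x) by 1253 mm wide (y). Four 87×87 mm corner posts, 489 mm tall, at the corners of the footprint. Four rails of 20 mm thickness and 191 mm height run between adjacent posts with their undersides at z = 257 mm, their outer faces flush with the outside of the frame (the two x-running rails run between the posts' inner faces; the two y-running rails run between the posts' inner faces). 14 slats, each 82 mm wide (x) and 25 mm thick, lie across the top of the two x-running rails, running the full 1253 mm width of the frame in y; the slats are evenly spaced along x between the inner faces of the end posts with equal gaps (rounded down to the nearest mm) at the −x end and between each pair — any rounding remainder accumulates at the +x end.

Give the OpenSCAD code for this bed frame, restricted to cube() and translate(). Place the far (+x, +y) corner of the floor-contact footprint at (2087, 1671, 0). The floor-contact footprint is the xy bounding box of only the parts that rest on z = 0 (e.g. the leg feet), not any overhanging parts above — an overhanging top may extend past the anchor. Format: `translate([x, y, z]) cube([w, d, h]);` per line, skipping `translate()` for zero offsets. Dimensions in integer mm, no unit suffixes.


// slat z = rail_z + rail_h = 257 + 191 = 448
// slat gap = ⌊(1813 − 14·82) / 15⌋ = 44
translate([100, 418, 0]) cube([87, 87, 489]);
translate([100, 1584, 0]) cube([87, 87, 489]);
translate([2000, 418, 0]) cube([87, 87, 489]);
translate([2000, 1584, 0]) cube([87, 87, 489]);
translate([187, 418, 257]) cube([1813, 20, 191]);
translate([187, 1651, 257]) cube([1813, 20, 191]);
translate([100, 505, 257]) cube([20, 1079, 191]);
translate([2067, 505, 257]) cube([20, 1079, 191]);
translate([231, 418, 448]) cube([82, 1253, 25]);
translate([357, 418, 448]) cube([82, 1253, 25]);
translate([483, 418, 448]) cube([82, 1253, 25]);
translate([609, 418, 448]) cube([82, 1253, 25]);
translate([735, 418, 448]) cube([82, 1253, 25]);
translate([861, 418, 448]) cube([82, 1253, 25]);
translate([987, 418, 448]) cube([82, 1253, 25]);
translate([1113, 418, 448]) cube([82, 1253, 25]);
translate([1239, 418, 448]) cube([82, 1253, 25]);
translate([1365, 418, 448]) cube([82, 1253, 25]);
translate([1491, 418, 448]) cube([82, 1253, 25]);
translate([1617, 418, 448]) cube([82, 1253, 25]);
translate([1743, 418, 448]) cube([82, 1253, 25]);
translate([1869, 418, 448]) cube([82, 1253, 25]);


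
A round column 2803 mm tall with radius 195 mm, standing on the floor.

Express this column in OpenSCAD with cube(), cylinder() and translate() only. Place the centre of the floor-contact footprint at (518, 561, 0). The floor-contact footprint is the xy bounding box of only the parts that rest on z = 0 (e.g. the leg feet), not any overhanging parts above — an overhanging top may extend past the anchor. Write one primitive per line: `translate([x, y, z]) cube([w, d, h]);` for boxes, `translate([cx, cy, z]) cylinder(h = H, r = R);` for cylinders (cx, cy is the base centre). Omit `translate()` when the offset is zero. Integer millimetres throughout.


translate([518, 561, 0]) cylinder(h = 2803, r = 195);


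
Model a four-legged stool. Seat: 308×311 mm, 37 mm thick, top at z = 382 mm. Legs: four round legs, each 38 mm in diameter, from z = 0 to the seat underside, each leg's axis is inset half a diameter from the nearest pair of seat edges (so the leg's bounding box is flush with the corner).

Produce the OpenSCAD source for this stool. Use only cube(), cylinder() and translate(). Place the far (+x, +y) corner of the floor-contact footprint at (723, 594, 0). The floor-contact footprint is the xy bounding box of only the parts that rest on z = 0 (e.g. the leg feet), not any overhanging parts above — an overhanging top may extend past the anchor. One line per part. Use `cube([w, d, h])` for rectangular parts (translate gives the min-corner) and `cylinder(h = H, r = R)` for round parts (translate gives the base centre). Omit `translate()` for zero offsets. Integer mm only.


translate([415, 283, 345]) cube([308, 311, 37]);
translate([434, 302, 0]) cylinder(h = 345, r = 19);
translate([704, 302, 0]) cylinder(h = 345, r = 19);
translate([434, 575, 0]) cylinder(h = 345, r = 19);
translate([704, 575, 0]) cylinder(h = 345, r = 19);


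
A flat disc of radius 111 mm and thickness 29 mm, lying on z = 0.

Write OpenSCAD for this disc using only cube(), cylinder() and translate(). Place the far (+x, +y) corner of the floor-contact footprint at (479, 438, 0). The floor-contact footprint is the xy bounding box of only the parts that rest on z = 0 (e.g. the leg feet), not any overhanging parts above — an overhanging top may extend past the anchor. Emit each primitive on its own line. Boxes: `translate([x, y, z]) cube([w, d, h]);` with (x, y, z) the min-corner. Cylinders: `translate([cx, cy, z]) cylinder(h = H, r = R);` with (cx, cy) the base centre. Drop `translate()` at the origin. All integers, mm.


translate([368, 327, 0]) cylinder(h = 29, r = 111);


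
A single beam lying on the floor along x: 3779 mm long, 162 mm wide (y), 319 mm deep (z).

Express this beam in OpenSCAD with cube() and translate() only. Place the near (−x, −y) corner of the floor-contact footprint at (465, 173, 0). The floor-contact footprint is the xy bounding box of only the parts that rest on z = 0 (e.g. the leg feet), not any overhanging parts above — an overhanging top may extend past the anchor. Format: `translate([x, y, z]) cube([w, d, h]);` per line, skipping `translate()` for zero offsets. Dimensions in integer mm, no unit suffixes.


translate([465, 173, 0]) cube([3779, 162, 319]);


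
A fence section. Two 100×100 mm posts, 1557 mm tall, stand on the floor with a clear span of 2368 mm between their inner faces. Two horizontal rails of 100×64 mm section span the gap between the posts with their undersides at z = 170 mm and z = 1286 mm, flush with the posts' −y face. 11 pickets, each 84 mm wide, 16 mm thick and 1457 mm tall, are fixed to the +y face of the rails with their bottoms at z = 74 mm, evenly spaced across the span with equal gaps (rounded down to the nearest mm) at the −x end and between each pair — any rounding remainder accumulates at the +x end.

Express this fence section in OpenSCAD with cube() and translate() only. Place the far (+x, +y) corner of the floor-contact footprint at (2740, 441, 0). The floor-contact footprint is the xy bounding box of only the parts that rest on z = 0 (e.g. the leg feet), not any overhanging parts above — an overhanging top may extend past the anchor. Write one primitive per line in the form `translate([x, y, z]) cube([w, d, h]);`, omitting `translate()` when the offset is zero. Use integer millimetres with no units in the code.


translate([172, 341, 0]) cube([100, 100, 1557]);
translate([2640, 341, 0]) cube([100, 100, 1557]);
translate([272, 341, 170]) cube([2368, 100, 64]);
translate([272, 341, 1286]) cube([2368, 100, 64]);
translate([392, 441, 74]) cube([84, 16, 1457]);
translate([596, 441, 74]) cube([84, 16, 1457]);
translate([800, 441, 74]) cube([84, 16, 1457]);
translate([1004, 441, 74]) cube([84, 16, 1457]);
translate([1208, 441, 74]) cube([84, 16, 1457]);
translate([1412, 441, 74]) cube([84, 16, 1457]);
translate([1616, 441, 74]) cube([84, 16, 1457]);
translate([1820, 441, 74]) cube([84, 16, 1457]);
translate([2024, 441, 74]) cube([84, 16, 1457]);
translate([2228, 441, 74]) cube([84, 16, 1457]);
translate([2432, 441, 74]) cube([84, 16, 1457]);


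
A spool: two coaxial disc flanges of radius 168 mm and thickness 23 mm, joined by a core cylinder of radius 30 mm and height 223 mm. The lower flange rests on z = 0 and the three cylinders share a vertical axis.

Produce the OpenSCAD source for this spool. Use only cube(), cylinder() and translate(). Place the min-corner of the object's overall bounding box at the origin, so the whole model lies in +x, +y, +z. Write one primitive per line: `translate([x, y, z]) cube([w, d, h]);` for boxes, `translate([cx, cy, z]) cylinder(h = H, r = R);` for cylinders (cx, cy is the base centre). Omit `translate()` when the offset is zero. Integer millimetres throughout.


translate([168, 168, 0]) cylinder(h = 23, r = 168);
translate([168, 168, 23]) cylinder(h = 223, r = 30);
translate([168, 168, 246]) cylinder(h = 23, r = 168);


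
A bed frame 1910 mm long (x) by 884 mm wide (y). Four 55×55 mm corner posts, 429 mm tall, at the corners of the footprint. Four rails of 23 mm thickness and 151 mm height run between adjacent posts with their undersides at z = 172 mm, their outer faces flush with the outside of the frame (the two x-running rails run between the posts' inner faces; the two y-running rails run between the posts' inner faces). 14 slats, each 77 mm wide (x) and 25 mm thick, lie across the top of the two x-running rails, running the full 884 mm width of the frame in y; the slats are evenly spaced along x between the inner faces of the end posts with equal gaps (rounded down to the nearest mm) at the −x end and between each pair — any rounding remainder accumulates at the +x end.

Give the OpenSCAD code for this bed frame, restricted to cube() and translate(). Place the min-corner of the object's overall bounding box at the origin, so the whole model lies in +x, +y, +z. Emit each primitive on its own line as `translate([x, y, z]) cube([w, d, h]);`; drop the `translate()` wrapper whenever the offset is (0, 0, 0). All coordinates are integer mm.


cube([55, 55, 429]);
translate([0, 829, 0]) cube([55, 55, 429]);
translate([1855, 0, 0]) cube([55, 55, 429]);
translate([1855, 829, 0]) cube([55, 55, 429]);
translate([55, 0, 172]) cube([1800, 23, 151]);
translate([55, 861, 172]) cube([1800, 23, 151]);
translate([0, 55, 172]) cube([23, 774, 151]);
translate([1887, 55, 172]) cube([23, 774, 151]);
translate([103, 0, 323]) cube([77, 884, 25]);
translate([228, 0, 323]) cube([77, 884, 25]);
translate([353, 0, 323]) cube([77, 884, 25]);
translate([478, 0, 323]) cube([77, 884, 25]);
translate([603, 0, 323]) cube([77, 884, 25]);
translate([728, 0, 323]) cube([77, 884, 25]);
translate([853, 0, 323]) cube([77, 884, 25]);
translate([978, 0, 323]) cube([77, 884, 25]);
translate([1103, 0, 323]) cube([77, 884, 25]);
translate([1228, 0, 323]) cube([77, 884, 25]);
translate([1353, 0, 323]) cube([77, 884, 25]);
translate([1478, 0, 323]) cube([77, 884, 25]);
translate([1603, 0, 323]) cube([77, 884, 25]);
translate([1728, 0, 323]) cube([77, 884, 25]);


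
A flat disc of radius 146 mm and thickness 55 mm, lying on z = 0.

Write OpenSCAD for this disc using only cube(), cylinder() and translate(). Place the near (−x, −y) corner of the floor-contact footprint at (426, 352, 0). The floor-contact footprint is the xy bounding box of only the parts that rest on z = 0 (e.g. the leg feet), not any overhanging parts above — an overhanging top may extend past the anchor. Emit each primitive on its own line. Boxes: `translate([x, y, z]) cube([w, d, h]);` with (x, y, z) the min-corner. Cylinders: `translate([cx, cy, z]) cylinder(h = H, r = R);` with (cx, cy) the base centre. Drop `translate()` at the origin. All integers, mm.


translate([572, 498, 0]) cylinder(h = 55, r = 146);


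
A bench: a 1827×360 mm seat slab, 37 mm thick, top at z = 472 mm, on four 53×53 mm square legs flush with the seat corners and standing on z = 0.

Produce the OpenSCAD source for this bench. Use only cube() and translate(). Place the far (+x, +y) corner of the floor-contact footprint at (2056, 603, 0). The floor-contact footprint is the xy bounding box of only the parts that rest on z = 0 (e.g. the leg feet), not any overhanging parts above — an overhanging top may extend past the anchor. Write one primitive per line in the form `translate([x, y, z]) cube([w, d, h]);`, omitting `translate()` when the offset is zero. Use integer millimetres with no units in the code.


translate([229, 243, 435]) cube([1827, 360, 37]);
translate([229, 243, 0]) cube([53, 53, 435]);
translate([229, 550, 0]) cube([53, 53, 435]);
translate([2003, 243, 0]) cube([53, 53, 435]);
translate([2003, 550, 0]) cube([53, 53, 435]);


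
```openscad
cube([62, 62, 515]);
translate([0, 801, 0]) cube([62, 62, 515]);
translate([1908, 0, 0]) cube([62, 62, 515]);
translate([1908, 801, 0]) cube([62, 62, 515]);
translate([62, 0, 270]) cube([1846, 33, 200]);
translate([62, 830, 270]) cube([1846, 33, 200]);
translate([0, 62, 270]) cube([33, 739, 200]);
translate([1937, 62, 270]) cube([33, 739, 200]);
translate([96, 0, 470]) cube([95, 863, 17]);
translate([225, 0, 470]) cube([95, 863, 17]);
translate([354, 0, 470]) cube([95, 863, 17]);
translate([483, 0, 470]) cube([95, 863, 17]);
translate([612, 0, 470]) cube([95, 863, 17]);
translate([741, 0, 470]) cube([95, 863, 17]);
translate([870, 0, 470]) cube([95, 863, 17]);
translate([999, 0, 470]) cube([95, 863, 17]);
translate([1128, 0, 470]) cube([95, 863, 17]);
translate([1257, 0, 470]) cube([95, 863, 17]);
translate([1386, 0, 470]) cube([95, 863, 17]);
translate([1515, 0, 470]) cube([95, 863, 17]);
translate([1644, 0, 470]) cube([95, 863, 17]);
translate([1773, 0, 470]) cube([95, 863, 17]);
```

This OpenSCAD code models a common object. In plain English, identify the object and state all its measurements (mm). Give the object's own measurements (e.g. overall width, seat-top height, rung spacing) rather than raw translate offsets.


A bed frame 1970 mm long (x) by 863 mm wide (y). Four 62×62 mm corner posts, 515 mm tall, at the corners of the footprint. Four rails of 33 mm thickness and 200 mm height run between adjacent posts with their undersides at z = 270 mm, their outer faces flush with the outside of the frame (the two x-running rails run between the posts' inner faces; the two y-running rails run between the posts' inner faces). 14 slats, each 95 mm wide (x) and 17 mm thick, lie across the top of the two x-running rails, running the full 863 mm width of the frame in y; along x they sit between the end posts with a 34 mm gap after the −x posts and between neighbouring slats, leaving 40 mm before the +x posts.


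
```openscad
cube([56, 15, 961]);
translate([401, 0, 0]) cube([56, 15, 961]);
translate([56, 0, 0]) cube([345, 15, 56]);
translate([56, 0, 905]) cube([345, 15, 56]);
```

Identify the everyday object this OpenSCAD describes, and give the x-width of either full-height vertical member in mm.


A picture frame. The border width is 56 mm.

Four thin pieces enclosing a rectangular opening — a picture frame. The two full-height stiles are 961 mm tall; the top rail sits at z = 905 and is 56 mm tall, so the border above the opening is 961 − 905 = 56 mm, matching the stile x-width.


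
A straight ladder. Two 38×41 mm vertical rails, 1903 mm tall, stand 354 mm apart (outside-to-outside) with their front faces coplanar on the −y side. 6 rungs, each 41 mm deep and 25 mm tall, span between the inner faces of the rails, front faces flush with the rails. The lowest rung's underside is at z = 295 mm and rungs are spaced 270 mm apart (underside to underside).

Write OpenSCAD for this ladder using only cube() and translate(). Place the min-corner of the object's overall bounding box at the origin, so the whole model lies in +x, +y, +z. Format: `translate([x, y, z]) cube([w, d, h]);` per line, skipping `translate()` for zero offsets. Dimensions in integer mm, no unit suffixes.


// rung span = 354 - 2*38 = 278
// rung[k] z = 295 + k*270
cube([38, 41, 1903]);
translate([316, 0, 0]) cube([38, 41, 1903]);
translate([38, 0, 295]) cube([278, 41, 25]);
translate([38, 0, 565]) cube([278, 41, 25]);
translate([38, 0, 835]) cube([278, 41, 25]);
translate([38, 0, 1105]) cube([278, 41, 25]);
translate([38, 0, 1375]) cube([278, 41, 25]);
translate([38, 0, 1645]) cube([278, 41, 25]);


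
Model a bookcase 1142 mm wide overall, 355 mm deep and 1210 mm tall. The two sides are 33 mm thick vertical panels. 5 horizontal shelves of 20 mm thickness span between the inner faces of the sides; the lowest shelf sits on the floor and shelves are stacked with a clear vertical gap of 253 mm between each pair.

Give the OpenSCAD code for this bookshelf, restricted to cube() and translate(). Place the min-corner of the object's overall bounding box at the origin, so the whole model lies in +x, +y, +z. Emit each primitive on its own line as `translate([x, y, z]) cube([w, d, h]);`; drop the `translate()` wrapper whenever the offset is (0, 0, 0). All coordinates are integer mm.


cube([33, 355, 1210]);
translate([1109, 0, 0]) cube([33, 355, 1210]);
translate([33, 0, 0]) cube([1076, 355, 20]);
translate([33, 0, 273]) cube([1076, 355, 20]);
translate([33, 0, 546]) cube([1076, 355, 20]);
translate([33, 0, 819]) cube([1076, 355, 20]);
translate([33, 0, 1092]) cube([1076, 355, 20]);


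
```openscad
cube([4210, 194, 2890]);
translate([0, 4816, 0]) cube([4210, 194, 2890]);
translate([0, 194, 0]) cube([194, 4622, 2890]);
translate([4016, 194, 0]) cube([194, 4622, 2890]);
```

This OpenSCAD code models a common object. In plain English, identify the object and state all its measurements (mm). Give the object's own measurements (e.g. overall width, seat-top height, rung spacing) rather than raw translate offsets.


The wall frame of a small rectangular building: four walls, each 2890 mm tall and 194 mm thick, enclosing a footprint 4210 mm (x) by 5010 mm (y) outside-to-outside, with no floor or roof. The front and back walls (the −y and +y sides) span the full width; the two side walls fit between them.


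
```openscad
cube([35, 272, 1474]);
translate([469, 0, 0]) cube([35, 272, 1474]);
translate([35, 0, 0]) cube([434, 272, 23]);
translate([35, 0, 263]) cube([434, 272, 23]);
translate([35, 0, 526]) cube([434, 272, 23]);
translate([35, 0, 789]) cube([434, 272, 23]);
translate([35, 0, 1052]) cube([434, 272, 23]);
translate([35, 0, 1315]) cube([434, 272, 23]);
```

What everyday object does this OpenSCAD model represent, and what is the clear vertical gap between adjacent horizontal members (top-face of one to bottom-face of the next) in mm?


A bookshelf. The clear shelf gap is 240 mm.

Two tall side panels with 6 horizontal boards between them — a bookshelf. The first two shelf undersides are at z = 0 and z = 263; with shelf thickness 23, the clear gap is 263 − 0 − 23 = 240 mm.


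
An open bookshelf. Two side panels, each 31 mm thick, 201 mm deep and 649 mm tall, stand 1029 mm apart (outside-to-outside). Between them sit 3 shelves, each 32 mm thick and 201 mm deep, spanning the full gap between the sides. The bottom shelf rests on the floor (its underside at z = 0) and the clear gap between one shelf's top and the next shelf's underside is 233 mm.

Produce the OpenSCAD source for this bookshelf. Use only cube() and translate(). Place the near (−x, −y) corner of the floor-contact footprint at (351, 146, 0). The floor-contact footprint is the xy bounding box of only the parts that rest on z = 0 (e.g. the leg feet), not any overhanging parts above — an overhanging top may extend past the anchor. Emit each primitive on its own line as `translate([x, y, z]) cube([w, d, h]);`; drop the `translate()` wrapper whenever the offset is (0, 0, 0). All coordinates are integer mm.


translate([351, 146, 0]) cube([31, 201, 649]);
translate([1349, 146, 0]) cube([31, 201, 649]);
translate([382, 146, 0]) cube([967, 201, 32]);
translate([382, 146, 265]) cube([967, 201, 32]);
translate([382, 146, 530]) cube([967, 201, 32]);


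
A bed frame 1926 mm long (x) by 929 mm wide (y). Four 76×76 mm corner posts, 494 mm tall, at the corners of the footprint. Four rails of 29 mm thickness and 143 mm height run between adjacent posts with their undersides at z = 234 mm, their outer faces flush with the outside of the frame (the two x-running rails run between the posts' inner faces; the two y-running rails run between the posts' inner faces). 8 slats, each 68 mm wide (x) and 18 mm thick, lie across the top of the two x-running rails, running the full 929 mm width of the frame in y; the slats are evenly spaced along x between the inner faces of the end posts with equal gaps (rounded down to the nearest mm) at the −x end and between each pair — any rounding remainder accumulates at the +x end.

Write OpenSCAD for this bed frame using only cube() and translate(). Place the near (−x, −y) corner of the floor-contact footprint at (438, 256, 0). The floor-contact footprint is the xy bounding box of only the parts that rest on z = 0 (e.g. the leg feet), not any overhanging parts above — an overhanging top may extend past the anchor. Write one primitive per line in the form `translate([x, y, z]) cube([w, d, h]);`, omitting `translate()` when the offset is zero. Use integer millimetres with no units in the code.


translate([438, 256, 0]) cube([76, 76, 494]);
translate([438, 1109, 0]) cube([76, 76, 494]);
translate([2288, 256, 0]) cube([76, 76, 494]);
translate([2288, 1109, 0]) cube([76, 76, 494]);
translate([514, 256, 234]) cube([1774, 29, 143]);
translate([514, 1156, 234]) cube([1774, 29, 143]);
translate([438, 332, 234]) cube([29, 777, 143]);
translate([2335, 332, 234]) cube([29, 777, 143]);
translate([650, 256, 377]) cube([68, 929, 18]);
translate([854, 256, 377]) cube([68, 929, 18]);
translate([1058, 256, 377]) cube([68, 929, 18]);
translate([1262, 256, 377]) cube([68, 929, 18]);
translate([1466, 256, 377]) cube([68, 929, 18]);
translate([1670, 256, 377]) cube([68, 929, 18]);
translate([1874, 256, 377]) cube([68, 929, 18]);
translate([2078, 256, 377]) cube([68, 929, 18]);


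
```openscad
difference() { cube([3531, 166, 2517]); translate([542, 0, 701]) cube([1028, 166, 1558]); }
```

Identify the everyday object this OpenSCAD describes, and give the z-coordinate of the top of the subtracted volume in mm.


A wall with a window opening. The window head height is 2259 mm.

A wall with a rectangular opening subtracted — a window. Sill at z = 701, opening 1558 mm tall, so the head is at 701 + 1558 = 2259 mm.


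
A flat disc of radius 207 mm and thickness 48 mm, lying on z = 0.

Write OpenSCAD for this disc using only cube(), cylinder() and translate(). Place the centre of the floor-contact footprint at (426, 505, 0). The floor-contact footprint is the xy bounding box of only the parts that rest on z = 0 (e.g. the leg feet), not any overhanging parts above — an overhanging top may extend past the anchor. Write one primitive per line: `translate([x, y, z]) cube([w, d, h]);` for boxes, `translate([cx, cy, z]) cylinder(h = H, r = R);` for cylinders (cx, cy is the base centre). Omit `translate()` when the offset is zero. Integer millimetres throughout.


translate([426, 505, 0]) cylinder(h = 48, r = 207);


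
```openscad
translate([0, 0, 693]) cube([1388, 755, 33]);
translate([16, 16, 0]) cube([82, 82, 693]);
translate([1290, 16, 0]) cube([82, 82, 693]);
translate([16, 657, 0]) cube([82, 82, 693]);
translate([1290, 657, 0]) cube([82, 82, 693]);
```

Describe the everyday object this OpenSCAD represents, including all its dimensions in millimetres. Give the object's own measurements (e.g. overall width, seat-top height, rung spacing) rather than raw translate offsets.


A rectangular dining table. The top is 1388×755×33 mm with its upper surface at z = 726 mm. It stands on four 82×82 mm square legs, each inset 16 mm from the nearest pair of top edges, running from the floor to the underside of the top.


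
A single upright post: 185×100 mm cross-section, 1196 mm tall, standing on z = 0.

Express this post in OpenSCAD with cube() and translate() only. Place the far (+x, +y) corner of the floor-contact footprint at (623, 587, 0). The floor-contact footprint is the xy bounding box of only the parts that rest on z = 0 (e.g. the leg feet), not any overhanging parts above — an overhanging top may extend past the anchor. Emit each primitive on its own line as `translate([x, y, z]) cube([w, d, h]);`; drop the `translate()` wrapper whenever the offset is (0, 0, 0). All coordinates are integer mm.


translate([438, 487, 0]) cube([185, 100, 1196]);


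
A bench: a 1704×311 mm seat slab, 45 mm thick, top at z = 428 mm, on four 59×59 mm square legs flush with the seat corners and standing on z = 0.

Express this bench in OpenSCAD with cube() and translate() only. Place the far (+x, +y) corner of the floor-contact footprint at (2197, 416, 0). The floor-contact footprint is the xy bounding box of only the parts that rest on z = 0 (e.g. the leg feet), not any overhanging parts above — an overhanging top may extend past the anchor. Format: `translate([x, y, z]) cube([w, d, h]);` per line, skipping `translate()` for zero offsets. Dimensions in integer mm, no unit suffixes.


translate([493, 105, 383]) cube([1704, 311, 45]);
translate([493, 105, 0]) cube([59, 59, 383]);
translate([493, 357, 0]) cube([59, 59, 383]);
translate([2138, 105, 0]) cube([59, 59, 383]);
translate([2138, 357, 0]) cube([59, 59, 383]);


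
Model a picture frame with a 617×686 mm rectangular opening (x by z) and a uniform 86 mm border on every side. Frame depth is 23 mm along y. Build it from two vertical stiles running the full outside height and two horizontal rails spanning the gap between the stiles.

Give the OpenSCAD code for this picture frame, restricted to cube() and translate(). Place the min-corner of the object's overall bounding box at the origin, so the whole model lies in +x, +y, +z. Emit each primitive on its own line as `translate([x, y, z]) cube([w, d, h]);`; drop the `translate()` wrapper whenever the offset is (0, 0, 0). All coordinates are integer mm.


cube([86, 23, 858]);
translate([703, 0, 0]) cube([86, 23, 858]);
translate([86, 0, 0]) cube([617, 23, 86]);
translate([86, 0, 772]) cube([617, 23, 86]);


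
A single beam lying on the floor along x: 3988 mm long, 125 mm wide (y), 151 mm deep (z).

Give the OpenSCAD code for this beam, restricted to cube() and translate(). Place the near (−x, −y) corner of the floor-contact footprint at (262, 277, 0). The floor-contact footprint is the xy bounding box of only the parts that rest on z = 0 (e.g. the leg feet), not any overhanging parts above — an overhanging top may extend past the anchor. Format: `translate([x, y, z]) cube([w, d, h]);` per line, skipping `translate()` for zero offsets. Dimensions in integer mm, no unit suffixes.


translate([262, 277, 0]) cube([3988, 125, 151]);


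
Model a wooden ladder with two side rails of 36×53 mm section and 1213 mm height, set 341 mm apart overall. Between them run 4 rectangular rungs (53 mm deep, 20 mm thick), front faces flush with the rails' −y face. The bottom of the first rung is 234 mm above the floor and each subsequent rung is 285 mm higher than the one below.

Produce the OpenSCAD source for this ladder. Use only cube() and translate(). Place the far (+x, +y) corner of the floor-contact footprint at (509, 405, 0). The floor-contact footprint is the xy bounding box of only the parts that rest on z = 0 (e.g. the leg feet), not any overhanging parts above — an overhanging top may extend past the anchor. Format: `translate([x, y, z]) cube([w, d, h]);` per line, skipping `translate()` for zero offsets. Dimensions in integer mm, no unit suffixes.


// rung span = 341 - 2*36 = 269
// rung[k] z = 234 + k*285
translate([168, 352, 0]) cube([36, 53, 1213]);
translate([473, 352, 0]) cube([36, 53, 1213]);
translate([204, 352, 234]) cube([269, 53, 20]);
translate([204, 352, 519]) cube([269, 53, 20]);
translate([204, 352, 804]) cube([269, 53, 20]);
translate([204, 352, 1089]) cube([269, 53, 20]);


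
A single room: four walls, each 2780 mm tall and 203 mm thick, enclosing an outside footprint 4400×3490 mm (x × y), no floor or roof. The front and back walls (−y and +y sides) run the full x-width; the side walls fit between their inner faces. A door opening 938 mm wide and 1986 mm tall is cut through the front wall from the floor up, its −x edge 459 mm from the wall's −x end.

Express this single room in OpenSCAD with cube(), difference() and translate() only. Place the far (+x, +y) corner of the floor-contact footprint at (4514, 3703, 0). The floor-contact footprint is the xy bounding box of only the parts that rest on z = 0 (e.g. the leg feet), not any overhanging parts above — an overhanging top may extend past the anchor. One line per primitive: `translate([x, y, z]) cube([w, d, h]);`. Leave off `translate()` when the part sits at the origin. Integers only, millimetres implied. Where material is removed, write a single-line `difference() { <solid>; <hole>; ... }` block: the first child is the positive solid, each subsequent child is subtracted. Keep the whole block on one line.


difference() { translate([114, 213, 0]) cube([4400, 203, 2780]); translate([573, 213, 0]) cube([938, 203, 1986]); }
translate([114, 3500, 0]) cube([4400, 203, 2780]);
translate([114, 416, 0]) cube([203, 3084, 2780]);
translate([4311, 416, 0]) cube([203, 3084, 2780]);


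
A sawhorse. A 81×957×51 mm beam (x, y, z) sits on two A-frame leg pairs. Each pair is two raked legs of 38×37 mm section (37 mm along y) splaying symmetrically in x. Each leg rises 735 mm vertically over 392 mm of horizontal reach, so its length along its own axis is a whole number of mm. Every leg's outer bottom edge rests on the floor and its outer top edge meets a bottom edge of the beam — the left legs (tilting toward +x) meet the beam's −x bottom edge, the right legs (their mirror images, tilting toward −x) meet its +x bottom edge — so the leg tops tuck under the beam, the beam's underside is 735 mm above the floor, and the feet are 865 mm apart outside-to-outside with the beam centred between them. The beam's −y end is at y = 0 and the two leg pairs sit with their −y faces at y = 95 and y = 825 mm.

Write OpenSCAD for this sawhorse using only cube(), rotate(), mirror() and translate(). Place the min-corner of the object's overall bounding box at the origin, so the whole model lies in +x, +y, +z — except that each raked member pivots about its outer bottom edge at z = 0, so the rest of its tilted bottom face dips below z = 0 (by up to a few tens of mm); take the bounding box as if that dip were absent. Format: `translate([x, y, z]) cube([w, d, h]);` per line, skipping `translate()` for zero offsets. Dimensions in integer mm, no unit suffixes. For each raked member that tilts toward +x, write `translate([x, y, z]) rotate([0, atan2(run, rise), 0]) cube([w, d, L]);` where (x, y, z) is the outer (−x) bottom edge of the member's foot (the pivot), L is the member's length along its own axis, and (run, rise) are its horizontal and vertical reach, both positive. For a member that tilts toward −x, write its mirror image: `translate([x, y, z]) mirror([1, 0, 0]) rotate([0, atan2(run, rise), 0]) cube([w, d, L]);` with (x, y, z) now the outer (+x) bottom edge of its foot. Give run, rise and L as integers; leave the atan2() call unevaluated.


translate([392, 0, 735]) cube([81, 957, 51]);
translate([0, 95, 0]) rotate([0, atan2(392, 735), 0]) cube([38, 37, 833]);
translate([865, 95, 0]) mirror([1, 0, 0]) rotate([0, atan2(392, 735), 0]) cube([38, 37, 833]);
translate([0, 825, 0]) rotate([0, atan2(392, 735), 0]) cube([38, 37, 833]);
translate([865, 825, 0]) mirror([1, 0, 0]) rotate([0, atan2(392, 735), 0]) cube([38, 37, 833]);


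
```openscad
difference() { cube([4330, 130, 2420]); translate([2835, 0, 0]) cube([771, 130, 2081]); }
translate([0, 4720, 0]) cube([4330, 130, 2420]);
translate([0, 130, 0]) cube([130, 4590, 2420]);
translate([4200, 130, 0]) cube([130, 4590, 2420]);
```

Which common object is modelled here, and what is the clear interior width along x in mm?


A single room. The interior width is 4070 mm.

Four walls enclosing a rectangle with a door in the front wall — a room. Outside width 4330 minus two 130 mm walls gives 4070 mm.


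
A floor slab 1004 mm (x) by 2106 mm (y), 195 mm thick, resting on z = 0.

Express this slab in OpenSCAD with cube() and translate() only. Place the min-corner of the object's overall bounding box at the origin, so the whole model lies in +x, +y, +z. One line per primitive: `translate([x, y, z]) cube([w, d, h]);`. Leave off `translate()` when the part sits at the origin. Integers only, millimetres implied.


cube([1004, 2106, 195]);


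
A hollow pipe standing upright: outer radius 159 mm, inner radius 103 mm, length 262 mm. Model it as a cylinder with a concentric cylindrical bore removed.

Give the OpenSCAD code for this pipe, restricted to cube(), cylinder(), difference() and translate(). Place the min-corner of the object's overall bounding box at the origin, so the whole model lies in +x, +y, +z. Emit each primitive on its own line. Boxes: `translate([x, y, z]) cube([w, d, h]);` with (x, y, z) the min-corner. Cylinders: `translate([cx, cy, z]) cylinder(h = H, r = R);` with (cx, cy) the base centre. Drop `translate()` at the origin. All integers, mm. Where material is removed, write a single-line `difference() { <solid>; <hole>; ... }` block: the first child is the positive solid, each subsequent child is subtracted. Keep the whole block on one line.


difference() { translate([159, 159, 0]) cylinder(h = 262, r = 159); translate([159, 159, 0]) cylinder(h = 262, r = 103); }


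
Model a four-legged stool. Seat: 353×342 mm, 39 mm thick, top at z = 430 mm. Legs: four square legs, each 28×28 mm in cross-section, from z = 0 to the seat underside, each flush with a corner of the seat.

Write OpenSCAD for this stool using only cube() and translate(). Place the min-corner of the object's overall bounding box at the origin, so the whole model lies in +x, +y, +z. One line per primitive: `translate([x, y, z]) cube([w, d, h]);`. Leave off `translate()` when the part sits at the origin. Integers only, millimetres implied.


translate([0, 0, 391]) cube([353, 342, 39]);
cube([28, 28, 391]);
translate([325, 0, 0]) cube([28, 28, 391]);
translate([0, 314, 0]) cube([28, 28, 391]);
translate([325, 314, 0]) cube([28, 28, 391]);


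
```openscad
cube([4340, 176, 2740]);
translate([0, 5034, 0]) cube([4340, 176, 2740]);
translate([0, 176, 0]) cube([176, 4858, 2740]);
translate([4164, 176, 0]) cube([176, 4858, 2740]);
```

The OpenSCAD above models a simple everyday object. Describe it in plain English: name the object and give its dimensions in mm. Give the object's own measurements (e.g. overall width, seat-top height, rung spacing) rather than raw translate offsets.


The wall frame of a small rectangular building: four walls, each 2740 mm tall and 176 mm thick, enclosing a footprint 4340 mm (x) by 5210 mm (y) outside-to-outside, with no floor or roof. The front and back walls (the −y and +y sides) span the full width; the two side walls fit between them.


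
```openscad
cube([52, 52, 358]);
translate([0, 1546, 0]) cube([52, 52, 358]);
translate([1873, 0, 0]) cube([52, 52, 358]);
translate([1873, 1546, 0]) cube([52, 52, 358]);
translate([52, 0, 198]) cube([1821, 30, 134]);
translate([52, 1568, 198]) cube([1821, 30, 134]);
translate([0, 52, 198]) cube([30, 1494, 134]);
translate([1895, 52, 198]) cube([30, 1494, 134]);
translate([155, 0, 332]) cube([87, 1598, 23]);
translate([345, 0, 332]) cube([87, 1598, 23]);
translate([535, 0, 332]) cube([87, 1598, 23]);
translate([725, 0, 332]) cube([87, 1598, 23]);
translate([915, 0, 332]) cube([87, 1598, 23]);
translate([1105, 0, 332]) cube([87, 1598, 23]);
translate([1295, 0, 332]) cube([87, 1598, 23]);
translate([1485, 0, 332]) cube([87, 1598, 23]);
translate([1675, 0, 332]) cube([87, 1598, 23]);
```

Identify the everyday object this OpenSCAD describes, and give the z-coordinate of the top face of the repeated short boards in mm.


A bed frame. The slat-top height is 355 mm.

Four posts, four rails, and a row of slats — a bed frame. Slats sit on the rails at z = 198 + 134 = 332; with slat thickness 23, the top is 355 mm.


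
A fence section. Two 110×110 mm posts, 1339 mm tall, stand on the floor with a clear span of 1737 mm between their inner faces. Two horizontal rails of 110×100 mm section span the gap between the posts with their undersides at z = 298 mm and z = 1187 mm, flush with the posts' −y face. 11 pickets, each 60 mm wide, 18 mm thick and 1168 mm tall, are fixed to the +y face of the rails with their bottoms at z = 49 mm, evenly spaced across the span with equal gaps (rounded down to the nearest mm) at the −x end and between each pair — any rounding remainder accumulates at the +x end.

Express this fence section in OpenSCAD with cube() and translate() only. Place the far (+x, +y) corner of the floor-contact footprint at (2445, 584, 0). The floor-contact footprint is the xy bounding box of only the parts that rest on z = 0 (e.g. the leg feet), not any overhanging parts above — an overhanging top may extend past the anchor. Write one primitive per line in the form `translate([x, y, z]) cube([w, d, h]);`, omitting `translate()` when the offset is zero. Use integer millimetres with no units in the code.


translate([488, 474, 0]) cube([110, 110, 1339]);
translate([2335, 474, 0]) cube([110, 110, 1339]);
translate([598, 474, 298]) cube([1737, 110, 100]);
translate([598, 474, 1187]) cube([1737, 110, 100]);
translate([687, 584, 49]) cube([60, 18, 1168]);
translate([836, 584, 49]) cube([60, 18, 1168]);
translate([985, 584, 49]) cube([60, 18, 1168]);
translate([1134, 584, 49]) cube([60, 18, 1168]);
translate([1283, 584, 49]) cube([60, 18, 1168]);
translate([1432, 584, 49]) cube([60, 18, 1168]);
translate([1581, 584, 49]) cube([60, 18, 1168]);
translate([1730, 584, 49]) cube([60, 18, 1168]);
translate([1879, 584, 49]) cube([60, 18, 1168]);
translate([2028, 584, 49]) cube([60, 18, 1168]);
translate([2177, 584, 49]) cube([60, 18, 1168]);
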